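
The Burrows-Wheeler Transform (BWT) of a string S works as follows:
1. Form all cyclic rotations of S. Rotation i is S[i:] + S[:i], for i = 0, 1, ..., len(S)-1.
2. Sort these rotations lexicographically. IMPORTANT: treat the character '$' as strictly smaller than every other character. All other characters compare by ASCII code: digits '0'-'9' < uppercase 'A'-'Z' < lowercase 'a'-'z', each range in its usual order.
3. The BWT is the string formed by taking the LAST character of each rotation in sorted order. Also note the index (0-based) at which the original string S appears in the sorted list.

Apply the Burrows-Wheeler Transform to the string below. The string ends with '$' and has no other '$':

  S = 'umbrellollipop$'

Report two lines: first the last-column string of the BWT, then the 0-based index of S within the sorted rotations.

All 15 rotations (rotation i = S[i:]+S[:i]):
  rot[0] = umbrellollipop$
  rot[1] = mbrellollipop$u
  rot[2] = brellollipop$um
  rot[3] = rellollipop$umb
  rot[4] = ellollipop$umbr
  rot[5] = llollipop$umbre
  rot[6] = lollipop$umbrel
  rot[7] = ollipop$umbrell
  rot[8] = llipop$umbrello
  rot[9] = lipop$umbrellol
  rot[10] = ipop$umbrelloll
  rot[11] = pop$umbrellolli
  rot[12] = op$umbrellollip
  rot[13] = p$umbrellollipo
  rot[14] = $umbrellollipop
Sorted (with $ < everything):
  sorted[0] = $umbrellollipop  (last char: 'p')
  sorted[1] = brellollipop$um  (last char: 'm')
  sorted[2] = ellollipop$umbr  (last char: 'r')
  sorted[3] = ipop$umbrelloll  (last char: 'l')
  sorted[4] = lipop$umbrellol  (last char: 'l')
  sorted[5] = llipop$umbrello  (last char: 'o')
  sorted[6] = llollipop$umbre  (last char: 'e')
  sorted[7] = lollipop$umbrel  (last char: 'l')
  sorted[8] = mbrellollipop$u  (last char: 'u')
  sorted[9] = ollipop$umbrell  (last char: 'l')
  sorted[10] = op$umbrellollip  (last char: 'p')
  sorted[11] = p$umbrellollipo  (last char: 'o')
  sorted[12] = pop$umbrellolli  (last char: 'i')
  sorted[13] = rellollipop$umb  (last char: 'b')
  sorted[14] = umbrellollipop$  (last char: '$')
Last column: pmrlloelulpoib$
Original string S is at sorted index 14

Answer: pmrlloelulpoib$
14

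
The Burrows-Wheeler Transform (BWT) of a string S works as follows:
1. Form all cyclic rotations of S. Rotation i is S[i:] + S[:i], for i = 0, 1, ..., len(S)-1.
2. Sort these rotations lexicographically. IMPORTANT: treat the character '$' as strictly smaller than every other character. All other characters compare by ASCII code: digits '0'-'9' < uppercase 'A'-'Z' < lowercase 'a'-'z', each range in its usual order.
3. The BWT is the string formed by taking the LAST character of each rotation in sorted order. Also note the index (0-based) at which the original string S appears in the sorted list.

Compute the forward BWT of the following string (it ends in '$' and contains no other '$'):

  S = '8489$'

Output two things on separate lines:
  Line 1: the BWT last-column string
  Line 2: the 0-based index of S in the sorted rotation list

All 5 rotations (rotation i = S[i:]+S[:i]):
  rot[0] = 8489$
  rot[1] = 489$8
  rot[2] = 89$84
  rot[3] = 9$848
  rot[4] = $8489
Sorted (with $ < everything):
  sorted[0] = $8489  (last char: '9')
  sorted[1] = 489$8  (last char: '8')
  sorted[2] = 8489$  (last char: '$')
  sorted[3] = 89$84  (last char: '4')
  sorted[4] = 9$848  (last char: '8')
Last column: 98$48
Original string S is at sorted index 2

Answer: 98$48
2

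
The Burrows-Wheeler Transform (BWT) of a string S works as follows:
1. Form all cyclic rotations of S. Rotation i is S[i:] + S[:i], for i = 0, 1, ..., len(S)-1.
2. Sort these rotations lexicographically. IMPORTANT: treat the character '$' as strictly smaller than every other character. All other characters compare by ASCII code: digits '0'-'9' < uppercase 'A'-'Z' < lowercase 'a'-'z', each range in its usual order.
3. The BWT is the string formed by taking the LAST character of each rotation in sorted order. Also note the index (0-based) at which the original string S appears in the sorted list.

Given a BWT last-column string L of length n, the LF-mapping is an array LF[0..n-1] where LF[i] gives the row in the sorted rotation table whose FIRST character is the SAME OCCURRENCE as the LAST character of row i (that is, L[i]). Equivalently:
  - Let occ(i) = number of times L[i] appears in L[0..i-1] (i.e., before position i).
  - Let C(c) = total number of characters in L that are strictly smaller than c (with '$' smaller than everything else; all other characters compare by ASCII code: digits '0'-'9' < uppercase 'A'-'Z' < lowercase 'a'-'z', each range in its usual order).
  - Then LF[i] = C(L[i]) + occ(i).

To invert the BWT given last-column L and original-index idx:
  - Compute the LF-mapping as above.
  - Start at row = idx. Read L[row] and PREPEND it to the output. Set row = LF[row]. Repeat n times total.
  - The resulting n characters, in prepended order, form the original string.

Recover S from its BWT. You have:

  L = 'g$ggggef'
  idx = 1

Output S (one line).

LF mapping: 3 0 4 5 6 7 1 2
Walk LF starting at row 1, prepending L[row]:
  step 1: row=1, L[1]='$', prepend. Next row=LF[1]=0
  step 2: row=0, L[0]='g', prepend. Next row=LF[0]=3
  step 3: row=3, L[3]='g', prepend. Next row=LF[3]=5
  step 4: row=5, L[5]='g', prepend. Next row=LF[5]=7
  step 5: row=7, L[7]='f', prepend. Next row=LF[7]=2
  step 6: row=2, L[2]='g', prepend. Next row=LF[2]=4
  step 7: row=4, L[4]='g', prepend. Next row=LF[4]=6
  step 8: row=6, L[6]='e', prepend. Next row=LF[6]=1
Reversed output: eggfggg$

Answer: eggfggg$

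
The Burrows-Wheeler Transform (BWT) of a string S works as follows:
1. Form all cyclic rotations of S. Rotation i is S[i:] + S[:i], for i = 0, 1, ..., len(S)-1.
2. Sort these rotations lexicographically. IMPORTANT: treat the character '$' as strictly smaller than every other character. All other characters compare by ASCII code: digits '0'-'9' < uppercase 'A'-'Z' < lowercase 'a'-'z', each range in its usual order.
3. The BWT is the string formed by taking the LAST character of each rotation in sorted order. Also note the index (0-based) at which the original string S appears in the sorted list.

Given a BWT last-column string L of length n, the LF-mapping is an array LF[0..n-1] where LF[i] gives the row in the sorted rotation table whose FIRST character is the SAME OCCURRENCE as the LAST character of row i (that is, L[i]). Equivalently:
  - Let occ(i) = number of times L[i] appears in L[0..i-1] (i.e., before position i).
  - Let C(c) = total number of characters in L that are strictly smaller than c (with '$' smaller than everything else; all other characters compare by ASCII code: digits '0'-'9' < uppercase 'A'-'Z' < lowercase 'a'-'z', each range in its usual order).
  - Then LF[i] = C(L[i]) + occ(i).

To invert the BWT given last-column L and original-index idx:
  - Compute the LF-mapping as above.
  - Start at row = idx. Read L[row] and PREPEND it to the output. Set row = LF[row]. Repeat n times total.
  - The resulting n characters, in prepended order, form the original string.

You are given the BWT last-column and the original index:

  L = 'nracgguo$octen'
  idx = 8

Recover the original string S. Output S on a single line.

LF mapping: 7 11 1 2 5 6 13 9 0 10 3 12 4 8
Walk LF starting at row 8, prepending L[row]:
  step 1: row=8, L[8]='$', prepend. Next row=LF[8]=0
  step 2: row=0, L[0]='n', prepend. Next row=LF[0]=7
  step 3: row=7, L[7]='o', prepend. Next row=LF[7]=9
  step 4: row=9, L[9]='o', prepend. Next row=LF[9]=10
  step 5: row=10, L[10]='c', prepend. Next row=LF[10]=3
  step 6: row=3, L[3]='c', prepend. Next row=LF[3]=2
  step 7: row=2, L[2]='a', prepend. Next row=LF[2]=1
  step 8: row=1, L[1]='r', prepend. Next row=LF[1]=11
  step 9: row=11, L[11]='t', prepend. Next row=LF[11]=12
  step 10: row=12, L[12]='e', prepend. Next row=LF[12]=4
  step 11: row=4, L[4]='g', prepend. Next row=LF[4]=5
  step 12: row=5, L[5]='g', prepend. Next row=LF[5]=6
  step 13: row=6, L[6]='u', prepend. Next row=LF[6]=13
  step 14: row=13, L[13]='n', prepend. Next row=LF[13]=8
Reversed output: nuggetraccoon$

Answer: nuggetraccoon$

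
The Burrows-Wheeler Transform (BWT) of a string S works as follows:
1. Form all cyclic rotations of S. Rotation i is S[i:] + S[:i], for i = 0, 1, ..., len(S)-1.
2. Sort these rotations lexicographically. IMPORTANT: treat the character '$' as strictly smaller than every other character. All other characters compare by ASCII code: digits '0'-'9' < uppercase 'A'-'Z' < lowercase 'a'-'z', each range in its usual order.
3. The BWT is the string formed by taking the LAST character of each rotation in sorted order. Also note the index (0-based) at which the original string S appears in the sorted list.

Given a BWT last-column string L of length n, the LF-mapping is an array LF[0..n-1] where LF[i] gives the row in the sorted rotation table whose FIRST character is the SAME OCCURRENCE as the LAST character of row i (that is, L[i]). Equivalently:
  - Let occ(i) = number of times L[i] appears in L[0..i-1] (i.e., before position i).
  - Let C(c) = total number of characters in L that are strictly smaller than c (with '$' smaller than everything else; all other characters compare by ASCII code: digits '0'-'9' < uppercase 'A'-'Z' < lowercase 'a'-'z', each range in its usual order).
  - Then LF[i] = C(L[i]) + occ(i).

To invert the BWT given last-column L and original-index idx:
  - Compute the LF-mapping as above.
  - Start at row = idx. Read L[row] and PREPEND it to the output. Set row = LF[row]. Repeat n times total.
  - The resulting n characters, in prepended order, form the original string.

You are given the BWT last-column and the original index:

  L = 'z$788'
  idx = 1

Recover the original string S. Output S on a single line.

Answer: 788z$

Derivation:
LF mapping: 4 0 1 2 3
Walk LF starting at row 1, prepending L[row]:
  step 1: row=1, L[1]='$', prepend. Next row=LF[1]=0
  step 2: row=0, L[0]='z', prepend. Next row=LF[0]=4
  step 3: row=4, L[4]='8', prepend. Next row=LF[4]=3
  step 4: row=3, L[3]='8', prepend. Next row=LF[3]=2
  step 5: row=2, L[2]='7', prepend. Next row=LF[2]=1
Reversed output: 788z$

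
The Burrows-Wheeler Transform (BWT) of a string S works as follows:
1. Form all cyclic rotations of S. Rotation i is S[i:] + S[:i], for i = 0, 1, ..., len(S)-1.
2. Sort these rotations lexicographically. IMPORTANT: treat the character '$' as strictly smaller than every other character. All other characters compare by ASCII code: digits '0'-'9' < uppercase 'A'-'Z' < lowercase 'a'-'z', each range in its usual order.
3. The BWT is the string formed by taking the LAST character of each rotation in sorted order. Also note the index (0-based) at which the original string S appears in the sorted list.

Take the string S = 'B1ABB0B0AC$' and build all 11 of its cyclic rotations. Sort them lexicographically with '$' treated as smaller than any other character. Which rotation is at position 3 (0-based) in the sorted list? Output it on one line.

All 11 rotations (rotation i = S[i:]+S[:i]):
  rot[0] = B1ABB0B0AC$
  rot[1] = 1ABB0B0AC$B
  rot[2] = ABB0B0AC$B1
  rot[3] = BB0B0AC$B1A
  rot[4] = B0B0AC$B1AB
  rot[5] = 0B0AC$B1ABB
  rot[6] = B0AC$B1ABB0
  rot[7] = 0AC$B1ABB0B
  rot[8] = AC$B1ABB0B0
  rot[9] = C$B1ABB0B0A
  rot[10] = $B1ABB0B0AC
Sorted (with $ < everything):
  sorted[0] = $B1ABB0B0AC
  sorted[1] = 0AC$B1ABB0B
  sorted[2] = 0B0AC$B1ABB
  sorted[3] = 1ABB0B0AC$B
  sorted[4] = ABB0B0AC$B1
  sorted[5] = AC$B1ABB0B0
  sorted[6] = B0AC$B1ABB0
  sorted[7] = B0B0AC$B1AB
  sorted[8] = B1ABB0B0AC$
  sorted[9] = BB0B0AC$B1A
  sorted[10] = C$B1ABB0B0A
sorted[3] = 1ABB0B0AC$B

Answer: 1ABB0B0AC$B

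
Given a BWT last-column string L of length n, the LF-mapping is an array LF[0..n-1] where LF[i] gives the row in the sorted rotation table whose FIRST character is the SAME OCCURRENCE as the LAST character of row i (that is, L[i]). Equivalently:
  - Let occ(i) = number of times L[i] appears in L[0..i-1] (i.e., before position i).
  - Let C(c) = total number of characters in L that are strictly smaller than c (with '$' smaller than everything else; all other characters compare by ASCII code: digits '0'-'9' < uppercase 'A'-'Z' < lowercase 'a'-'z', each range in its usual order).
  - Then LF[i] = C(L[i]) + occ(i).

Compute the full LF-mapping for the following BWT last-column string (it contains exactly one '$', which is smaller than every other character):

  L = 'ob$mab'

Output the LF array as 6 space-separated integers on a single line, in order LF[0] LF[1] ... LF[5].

Answer: 5 2 0 4 1 3

Derivation:
Char counts: '$':1, 'a':1, 'b':2, 'm':1, 'o':1
C (first-col start): C('$')=0, C('a')=1, C('b')=2, C('m')=4, C('o')=5
L[0]='o': occ=0, LF[0]=C('o')+0=5+0=5
L[1]='b': occ=0, LF[1]=C('b')+0=2+0=2
L[2]='$': occ=0, LF[2]=C('$')+0=0+0=0
L[3]='m': occ=0, LF[3]=C('m')+0=4+0=4
L[4]='a': occ=0, LF[4]=C('a')+0=1+0=1
L[5]='b': occ=1, LF[5]=C('b')+1=2+1=3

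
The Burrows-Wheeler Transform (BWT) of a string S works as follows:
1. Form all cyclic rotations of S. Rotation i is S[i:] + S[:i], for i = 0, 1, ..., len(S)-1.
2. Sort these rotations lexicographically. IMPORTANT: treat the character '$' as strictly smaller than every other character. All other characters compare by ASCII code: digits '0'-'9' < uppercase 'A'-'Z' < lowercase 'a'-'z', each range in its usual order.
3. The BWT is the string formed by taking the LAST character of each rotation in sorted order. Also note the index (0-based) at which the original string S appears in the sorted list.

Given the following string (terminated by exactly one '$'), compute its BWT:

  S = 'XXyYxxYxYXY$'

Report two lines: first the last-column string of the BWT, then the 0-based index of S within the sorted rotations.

All 12 rotations (rotation i = S[i:]+S[:i]):
  rot[0] = XXyYxxYxYXY$
  rot[1] = XyYxxYxYXY$X
  rot[2] = yYxxYxYXY$XX
  rot[3] = YxxYxYXY$XXy
  rot[4] = xxYxYXY$XXyY
  rot[5] = xYxYXY$XXyYx
  rot[6] = YxYXY$XXyYxx
  rot[7] = xYXY$XXyYxxY
  rot[8] = YXY$XXyYxxYx
  rot[9] = XY$XXyYxxYxY
  rot[10] = Y$XXyYxxYxYX
  rot[11] = $XXyYxxYxYXY
Sorted (with $ < everything):
  sorted[0] = $XXyYxxYxYXY  (last char: 'Y')
  sorted[1] = XXyYxxYxYXY$  (last char: '$')
  sorted[2] = XY$XXyYxxYxY  (last char: 'Y')
  sorted[3] = XyYxxYxYXY$X  (last char: 'X')
  sorted[4] = Y$XXyYxxYxYX  (last char: 'X')
  sorted[5] = YXY$XXyYxxYx  (last char: 'x')
  sorted[6] = YxYXY$XXyYxx  (last char: 'x')
  sorted[7] = YxxYxYXY$XXy  (last char: 'y')
  sorted[8] = xYXY$XXyYxxY  (last char: 'Y')
  sorted[9] = xYxYXY$XXyYx  (last char: 'x')
  sorted[10] = xxYxYXY$XXyY  (last char: 'Y')
  sorted[11] = yYxxYxYXY$XX  (last char: 'X')
Last column: Y$YXXxxyYxYX
Original string S is at sorted index 1

Answer: Y$YXXxxyYxYX
1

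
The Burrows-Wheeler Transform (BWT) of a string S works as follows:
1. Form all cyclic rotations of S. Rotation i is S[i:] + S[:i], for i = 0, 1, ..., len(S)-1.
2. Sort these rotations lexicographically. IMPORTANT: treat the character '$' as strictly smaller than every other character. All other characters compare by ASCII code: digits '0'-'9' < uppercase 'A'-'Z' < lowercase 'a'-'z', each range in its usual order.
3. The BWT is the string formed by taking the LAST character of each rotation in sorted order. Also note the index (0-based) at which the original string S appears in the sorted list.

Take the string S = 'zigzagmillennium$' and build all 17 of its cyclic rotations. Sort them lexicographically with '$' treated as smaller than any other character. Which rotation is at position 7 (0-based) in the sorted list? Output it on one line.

All 17 rotations (rotation i = S[i:]+S[:i]):
  rot[0] = zigzagmillennium$
  rot[1] = igzagmillennium$z
  rot[2] = gzagmillennium$zi
  rot[3] = zagmillennium$zig
  rot[4] = agmillennium$zigz
  rot[5] = gmillennium$zigza
  rot[6] = millennium$zigzag
  rot[7] = illennium$zigzagm
  rot[8] = llennium$zigzagmi
  rot[9] = lennium$zigzagmil
  rot[10] = ennium$zigzagmill
  rot[11] = nnium$zigzagmille
  rot[12] = nium$zigzagmillen
  rot[13] = ium$zigzagmillenn
  rot[14] = um$zigzagmillenni
  rot[15] = m$zigzagmillenniu
  rot[16] = $zigzagmillennium
Sorted (with $ < everything):
  sorted[0] = $zigzagmillennium
  sorted[1] = agmillennium$zigz
  sorted[2] = ennium$zigzagmill
  sorted[3] = gmillennium$zigza
  sorted[4] = gzagmillennium$zi
  sorted[5] = igzagmillennium$z
  sorted[6] = illennium$zigzagm
  sorted[7] = ium$zigzagmillenn
  sorted[8] = lennium$zigzagmil
  sorted[9] = llennium$zigzagmi
  sorted[10] = m$zigzagmillenniu
  sorted[11] = millennium$zigzag
  sorted[12] = nium$zigzagmillen
  sorted[13] = nnium$zigzagmille
  sorted[14] = um$zigzagmillenni
  sorted[15] = zagmillennium$zig
  sorted[16] = zigzagmillennium$
sorted[7] = ium$zigzagmillenn

Answer: ium$zigzagmillenn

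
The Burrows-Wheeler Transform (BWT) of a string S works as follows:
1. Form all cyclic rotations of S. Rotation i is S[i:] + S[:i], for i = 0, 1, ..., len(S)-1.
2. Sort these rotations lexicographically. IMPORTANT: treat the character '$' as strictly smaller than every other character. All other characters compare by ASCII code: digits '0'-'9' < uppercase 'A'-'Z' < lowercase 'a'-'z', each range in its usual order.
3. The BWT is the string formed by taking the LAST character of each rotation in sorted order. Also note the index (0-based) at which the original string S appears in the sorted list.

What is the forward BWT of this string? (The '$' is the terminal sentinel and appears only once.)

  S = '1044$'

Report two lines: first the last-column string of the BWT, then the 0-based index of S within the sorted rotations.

All 5 rotations (rotation i = S[i:]+S[:i]):
  rot[0] = 1044$
  rot[1] = 044$1
  rot[2] = 44$10
  rot[3] = 4$104
  rot[4] = $1044
Sorted (with $ < everything):
  sorted[0] = $1044  (last char: '4')
  sorted[1] = 044$1  (last char: '1')
  sorted[2] = 1044$  (last char: '$')
  sorted[3] = 4$104  (last char: '4')
  sorted[4] = 44$10  (last char: '0')
Last column: 41$40
Original string S is at sorted index 2

Answer: 41$40
2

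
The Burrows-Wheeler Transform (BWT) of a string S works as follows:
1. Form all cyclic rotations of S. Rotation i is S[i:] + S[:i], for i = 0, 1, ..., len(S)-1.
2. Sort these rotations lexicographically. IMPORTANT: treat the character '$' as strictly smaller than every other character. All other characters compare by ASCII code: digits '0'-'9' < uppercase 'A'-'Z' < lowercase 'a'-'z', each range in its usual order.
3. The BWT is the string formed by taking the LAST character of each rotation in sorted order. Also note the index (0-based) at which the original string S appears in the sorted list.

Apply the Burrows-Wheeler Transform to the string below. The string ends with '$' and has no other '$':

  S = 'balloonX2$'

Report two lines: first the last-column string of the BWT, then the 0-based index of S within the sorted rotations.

Answer: 2Xnb$alool
4

Derivation:
All 10 rotations (rotation i = S[i:]+S[:i]):
  rot[0] = balloonX2$
  rot[1] = alloonX2$b
  rot[2] = lloonX2$ba
  rot[3] = loonX2$bal
  rot[4] = oonX2$ball
  rot[5] = onX2$ballo
  rot[6] = nX2$balloo
  rot[7] = X2$balloon
  rot[8] = 2$balloonX
  rot[9] = $balloonX2
Sorted (with $ < everything):
  sorted[0] = $balloonX2  (last char: '2')
  sorted[1] = 2$balloonX  (last char: 'X')
  sorted[2] = X2$balloon  (last char: 'n')
  sorted[3] = alloonX2$b  (last char: 'b')
  sorted[4] = balloonX2$  (last char: '$')
  sorted[5] = lloonX2$ba  (last char: 'a')
  sorted[6] = loonX2$bal  (last char: 'l')
  sorted[7] = nX2$balloo  (last char: 'o')
  sorted[8] = onX2$ballo  (last char: 'o')
  sorted[9] = oonX2$ball  (last char: 'l')
Last column: 2Xnb$alool
Original string S is at sorted index 4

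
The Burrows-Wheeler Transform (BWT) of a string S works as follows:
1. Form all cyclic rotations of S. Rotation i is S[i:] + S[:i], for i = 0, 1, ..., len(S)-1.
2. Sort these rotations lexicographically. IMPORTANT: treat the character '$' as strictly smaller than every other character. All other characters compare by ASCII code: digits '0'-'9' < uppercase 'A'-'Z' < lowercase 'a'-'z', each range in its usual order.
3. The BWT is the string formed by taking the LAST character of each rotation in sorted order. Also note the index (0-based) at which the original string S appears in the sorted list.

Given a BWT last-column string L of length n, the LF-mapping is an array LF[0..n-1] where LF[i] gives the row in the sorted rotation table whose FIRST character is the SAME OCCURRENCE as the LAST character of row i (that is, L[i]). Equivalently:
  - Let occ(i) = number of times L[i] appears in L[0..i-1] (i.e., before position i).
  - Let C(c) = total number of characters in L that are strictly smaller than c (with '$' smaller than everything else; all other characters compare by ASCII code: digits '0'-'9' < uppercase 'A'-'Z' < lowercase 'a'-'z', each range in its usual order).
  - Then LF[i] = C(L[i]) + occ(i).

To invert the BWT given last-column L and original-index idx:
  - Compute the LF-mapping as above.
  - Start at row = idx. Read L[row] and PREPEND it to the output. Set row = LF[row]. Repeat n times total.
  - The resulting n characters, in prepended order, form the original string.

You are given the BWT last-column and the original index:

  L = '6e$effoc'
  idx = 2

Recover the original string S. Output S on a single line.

Answer: coffee6$

Derivation:
LF mapping: 1 3 0 4 5 6 7 2
Walk LF starting at row 2, prepending L[row]:
  step 1: row=2, L[2]='$', prepend. Next row=LF[2]=0
  step 2: row=0, L[0]='6', prepend. Next row=LF[0]=1
  step 3: row=1, L[1]='e', prepend. Next row=LF[1]=3
  step 4: row=3, L[3]='e', prepend. Next row=LF[3]=4
  step 5: row=4, L[4]='f', prepend. Next row=LF[4]=5
  step 6: row=5, L[5]='f', prepend. Next row=LF[5]=6
  step 7: row=6, L[6]='o', prepend. Next row=LF[6]=7
  step 8: row=7, L[7]='c', prepend. Next row=LF[7]=2
Reversed output: coffee6$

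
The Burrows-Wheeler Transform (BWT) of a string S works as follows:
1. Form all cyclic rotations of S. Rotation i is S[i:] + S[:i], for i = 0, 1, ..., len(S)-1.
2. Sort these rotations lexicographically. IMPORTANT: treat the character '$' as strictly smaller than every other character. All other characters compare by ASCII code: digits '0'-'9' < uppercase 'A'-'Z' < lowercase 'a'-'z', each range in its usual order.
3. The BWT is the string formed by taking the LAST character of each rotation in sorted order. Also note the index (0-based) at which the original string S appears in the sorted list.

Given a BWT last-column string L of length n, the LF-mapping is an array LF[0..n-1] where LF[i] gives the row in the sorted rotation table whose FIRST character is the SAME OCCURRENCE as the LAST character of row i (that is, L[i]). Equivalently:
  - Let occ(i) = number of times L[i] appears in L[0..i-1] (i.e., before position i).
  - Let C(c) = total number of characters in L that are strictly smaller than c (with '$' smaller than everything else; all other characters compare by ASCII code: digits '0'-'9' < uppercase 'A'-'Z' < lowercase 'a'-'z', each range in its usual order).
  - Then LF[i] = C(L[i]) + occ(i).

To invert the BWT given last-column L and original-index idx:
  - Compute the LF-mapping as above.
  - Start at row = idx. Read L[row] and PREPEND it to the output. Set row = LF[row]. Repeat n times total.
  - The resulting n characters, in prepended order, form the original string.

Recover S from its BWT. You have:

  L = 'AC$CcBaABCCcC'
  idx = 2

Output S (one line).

LF mapping: 1 5 0 6 11 3 10 2 4 7 8 12 9
Walk LF starting at row 2, prepending L[row]:
  step 1: row=2, L[2]='$', prepend. Next row=LF[2]=0
  step 2: row=0, L[0]='A', prepend. Next row=LF[0]=1
  step 3: row=1, L[1]='C', prepend. Next row=LF[1]=5
  step 4: row=5, L[5]='B', prepend. Next row=LF[5]=3
  step 5: row=3, L[3]='C', prepend. Next row=LF[3]=6
  step 6: row=6, L[6]='a', prepend. Next row=LF[6]=10
  step 7: row=10, L[10]='C', prepend. Next row=LF[10]=8
  step 8: row=8, L[8]='B', prepend. Next row=LF[8]=4
  step 9: row=4, L[4]='c', prepend. Next row=LF[4]=11
  step 10: row=11, L[11]='c', prepend. Next row=LF[11]=12
  step 11: row=12, L[12]='C', prepend. Next row=LF[12]=9
  step 12: row=9, L[9]='C', prepend. Next row=LF[9]=7
  step 13: row=7, L[7]='A', prepend. Next row=LF[7]=2
Reversed output: ACCccBCaCBCA$

Answer: ACCccBCaCBCA$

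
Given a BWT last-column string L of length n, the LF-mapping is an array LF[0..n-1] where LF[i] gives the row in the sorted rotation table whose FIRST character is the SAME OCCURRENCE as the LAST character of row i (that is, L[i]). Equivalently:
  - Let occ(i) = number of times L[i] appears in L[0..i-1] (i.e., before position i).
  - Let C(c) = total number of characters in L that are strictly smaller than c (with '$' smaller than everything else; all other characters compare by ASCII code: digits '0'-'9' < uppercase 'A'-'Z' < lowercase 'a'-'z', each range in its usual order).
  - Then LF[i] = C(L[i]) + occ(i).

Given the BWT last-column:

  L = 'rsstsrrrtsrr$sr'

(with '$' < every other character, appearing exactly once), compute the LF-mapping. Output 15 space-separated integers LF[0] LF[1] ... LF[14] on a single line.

Answer: 1 8 9 13 10 2 3 4 14 11 5 6 0 12 7

Derivation:
Char counts: '$':1, 'r':7, 's':5, 't':2
C (first-col start): C('$')=0, C('r')=1, C('s')=8, C('t')=13
L[0]='r': occ=0, LF[0]=C('r')+0=1+0=1
L[1]='s': occ=0, LF[1]=C('s')+0=8+0=8
L[2]='s': occ=1, LF[2]=C('s')+1=8+1=9
L[3]='t': occ=0, LF[3]=C('t')+0=13+0=13
L[4]='s': occ=2, LF[4]=C('s')+2=8+2=10
L[5]='r': occ=1, LF[5]=C('r')+1=1+1=2
L[6]='r': occ=2, LF[6]=C('r')+2=1+2=3
L[7]='r': occ=3, LF[7]=C('r')+3=1+3=4
L[8]='t': occ=1, LF[8]=C('t')+1=13+1=14
L[9]='s': occ=3, LF[9]=C('s')+3=8+3=11
L[10]='r': occ=4, LF[10]=C('r')+4=1+4=5
L[11]='r': occ=5, LF[11]=C('r')+5=1+5=6
L[12]='$': occ=0, LF[12]=C('$')+0=0+0=0
L[13]='s': occ=4, LF[13]=C('s')+4=8+4=12
L[14]='r': occ=6, LF[14]=C('r')+6=1+6=7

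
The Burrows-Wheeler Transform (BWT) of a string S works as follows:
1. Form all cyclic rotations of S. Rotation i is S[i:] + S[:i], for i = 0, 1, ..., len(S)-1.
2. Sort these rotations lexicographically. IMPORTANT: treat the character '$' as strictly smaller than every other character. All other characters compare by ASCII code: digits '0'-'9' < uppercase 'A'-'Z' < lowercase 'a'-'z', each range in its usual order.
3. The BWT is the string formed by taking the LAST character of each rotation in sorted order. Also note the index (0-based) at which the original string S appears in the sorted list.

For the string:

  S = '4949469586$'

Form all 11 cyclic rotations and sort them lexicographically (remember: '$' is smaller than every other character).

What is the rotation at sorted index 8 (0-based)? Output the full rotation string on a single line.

All 11 rotations (rotation i = S[i:]+S[:i]):
  rot[0] = 4949469586$
  rot[1] = 949469586$4
  rot[2] = 49469586$49
  rot[3] = 9469586$494
  rot[4] = 469586$4949
  rot[5] = 69586$49494
  rot[6] = 9586$494946
  rot[7] = 586$4949469
  rot[8] = 86$49494695
  rot[9] = 6$494946958
  rot[10] = $4949469586
Sorted (with $ < everything):
  sorted[0] = $4949469586
  sorted[1] = 469586$4949
  sorted[2] = 49469586$49
  sorted[3] = 4949469586$
  sorted[4] = 586$4949469
  sorted[5] = 6$494946958
  sorted[6] = 69586$49494
  sorted[7] = 86$49494695
  sorted[8] = 9469586$494
  sorted[9] = 949469586$4
  sorted[10] = 9586$494946
sorted[8] = 9469586$494

Answer: 9469586$494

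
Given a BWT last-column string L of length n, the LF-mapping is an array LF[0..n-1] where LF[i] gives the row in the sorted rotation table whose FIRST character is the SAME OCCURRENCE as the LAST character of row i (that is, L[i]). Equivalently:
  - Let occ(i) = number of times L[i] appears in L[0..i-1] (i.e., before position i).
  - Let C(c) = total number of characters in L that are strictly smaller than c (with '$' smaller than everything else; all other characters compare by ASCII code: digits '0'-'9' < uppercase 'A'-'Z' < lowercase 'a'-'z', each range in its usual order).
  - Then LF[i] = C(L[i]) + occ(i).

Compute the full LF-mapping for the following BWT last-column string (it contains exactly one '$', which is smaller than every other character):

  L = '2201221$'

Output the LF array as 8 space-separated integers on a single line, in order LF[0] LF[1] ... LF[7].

Char counts: '$':1, '0':1, '1':2, '2':4
C (first-col start): C('$')=0, C('0')=1, C('1')=2, C('2')=4
L[0]='2': occ=0, LF[0]=C('2')+0=4+0=4
L[1]='2': occ=1, LF[1]=C('2')+1=4+1=5
L[2]='0': occ=0, LF[2]=C('0')+0=1+0=1
L[3]='1': occ=0, LF[3]=C('1')+0=2+0=2
L[4]='2': occ=2, LF[4]=C('2')+2=4+2=6
L[5]='2': occ=3, LF[5]=C('2')+3=4+3=7
L[6]='1': occ=1, LF[6]=C('1')+1=2+1=3
L[7]='$': occ=0, LF[7]=C('$')+0=0+0=0

Answer: 4 5 1 2 6 7 3 0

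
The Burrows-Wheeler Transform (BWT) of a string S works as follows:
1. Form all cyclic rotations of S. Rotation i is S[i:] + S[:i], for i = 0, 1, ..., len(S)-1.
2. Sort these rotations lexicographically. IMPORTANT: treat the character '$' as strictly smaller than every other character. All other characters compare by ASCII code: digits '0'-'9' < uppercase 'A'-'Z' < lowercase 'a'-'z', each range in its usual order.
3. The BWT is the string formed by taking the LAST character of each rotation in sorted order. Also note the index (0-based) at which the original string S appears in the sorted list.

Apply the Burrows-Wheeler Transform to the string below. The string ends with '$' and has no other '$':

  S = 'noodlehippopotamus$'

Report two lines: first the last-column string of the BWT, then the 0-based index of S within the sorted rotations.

Answer: stolehda$onpppoiuom
8

Derivation:
All 19 rotations (rotation i = S[i:]+S[:i]):
  rot[0] = noodlehippopotamus$
  rot[1] = oodlehippopotamus$n
  rot[2] = odlehippopotamus$no
  rot[3] = dlehippopotamus$noo
  rot[4] = lehippopotamus$nood
  rot[5] = ehippopotamus$noodl
  rot[6] = hippopotamus$noodle
  rot[7] = ippopotamus$noodleh
  rot[8] = ppopotamus$noodlehi
  rot[9] = popotamus$noodlehip
  rot[10] = opotamus$noodlehipp
  rot[11] = potamus$noodlehippo
  rot[12] = otamus$noodlehippop
  rot[13] = tamus$noodlehippopo
  rot[14] = amus$noodlehippopot
  rot[15] = mus$noodlehippopota
  rot[16] = us$noodlehippopotam
  rot[17] = s$noodlehippopotamu
  rot[18] = $noodlehippopotamus
Sorted (with $ < everything):
  sorted[0] = $noodlehippopotamus  (last char: 's')
  sorted[1] = amus$noodlehippopot  (last char: 't')
  sorted[2] = dlehippopotamus$noo  (last char: 'o')
  sorted[3] = ehippopotamus$noodl  (last char: 'l')
  sorted[4] = hippopotamus$noodle  (last char: 'e')
  sorted[5] = ippopotamus$noodleh  (last char: 'h')
  sorted[6] = lehippopotamus$nood  (last char: 'd')
  sorted[7] = mus$noodlehippopota  (last char: 'a')
  sorted[8] = noodlehippopotamus$  (last char: '$')
  sorted[9] = odlehippopotamus$no  (last char: 'o')
  sorted[10] = oodlehippopotamus$n  (last char: 'n')
  sorted[11] = opotamus$noodlehipp  (last char: 'p')
  sorted[12] = otamus$noodlehippop  (last char: 'p')
  sorted[13] = popotamus$noodlehip  (last char: 'p')
  sorted[14] = potamus$noodlehippo  (last char: 'o')
  sorted[15] = ppopotamus$noodlehi  (last char: 'i')
  sorted[16] = s$noodlehippopotamu  (last char: 'u')
  sorted[17] = tamus$noodlehippopo  (last char: 'o')
  sorted[18] = us$noodlehippopotam  (last char: 'm')
Last column: stolehda$onpppoiuom
Original string S is at sorted index 8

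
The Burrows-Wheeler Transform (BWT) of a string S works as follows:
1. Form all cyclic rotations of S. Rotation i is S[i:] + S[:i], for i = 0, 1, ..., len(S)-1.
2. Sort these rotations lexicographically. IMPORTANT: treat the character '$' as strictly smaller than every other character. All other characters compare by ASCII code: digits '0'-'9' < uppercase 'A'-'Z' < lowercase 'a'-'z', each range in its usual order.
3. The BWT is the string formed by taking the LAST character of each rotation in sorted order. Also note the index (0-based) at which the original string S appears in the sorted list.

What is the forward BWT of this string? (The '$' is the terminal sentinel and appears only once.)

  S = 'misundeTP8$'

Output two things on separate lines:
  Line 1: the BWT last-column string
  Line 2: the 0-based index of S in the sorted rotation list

All 11 rotations (rotation i = S[i:]+S[:i]):
  rot[0] = misundeTP8$
  rot[1] = isundeTP8$m
  rot[2] = sundeTP8$mi
  rot[3] = undeTP8$mis
  rot[4] = ndeTP8$misu
  rot[5] = deTP8$misun
  rot[6] = eTP8$misund
  rot[7] = TP8$misunde
  rot[8] = P8$misundeT
  rot[9] = 8$misundeTP
  rot[10] = $misundeTP8
Sorted (with $ < everything):
  sorted[0] = $misundeTP8  (last char: '8')
  sorted[1] = 8$misundeTP  (last char: 'P')
  sorted[2] = P8$misundeT  (last char: 'T')
  sorted[3] = TP8$misunde  (last char: 'e')
  sorted[4] = deTP8$misun  (last char: 'n')
  sorted[5] = eTP8$misund  (last char: 'd')
  sorted[6] = isundeTP8$m  (last char: 'm')
  sorted[7] = misundeTP8$  (last char: '$')
  sorted[8] = ndeTP8$misu  (last char: 'u')
  sorted[9] = sundeTP8$mi  (last char: 'i')
  sorted[10] = undeTP8$mis  (last char: 's')
Last column: 8PTendm$uis
Original string S is at sorted index 7

Answer: 8PTendm$uis
7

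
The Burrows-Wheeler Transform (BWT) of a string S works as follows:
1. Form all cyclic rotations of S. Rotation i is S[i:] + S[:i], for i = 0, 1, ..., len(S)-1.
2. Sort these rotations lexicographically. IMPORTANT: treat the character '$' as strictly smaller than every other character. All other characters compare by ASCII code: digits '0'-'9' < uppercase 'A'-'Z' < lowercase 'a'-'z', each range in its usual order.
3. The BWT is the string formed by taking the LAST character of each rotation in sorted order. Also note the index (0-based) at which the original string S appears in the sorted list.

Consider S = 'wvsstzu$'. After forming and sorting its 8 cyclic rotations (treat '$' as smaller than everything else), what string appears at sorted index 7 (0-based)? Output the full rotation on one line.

Answer: zu$wvsst

Derivation:
All 8 rotations (rotation i = S[i:]+S[:i]):
  rot[0] = wvsstzu$
  rot[1] = vsstzu$w
  rot[2] = sstzu$wv
  rot[3] = stzu$wvs
  rot[4] = tzu$wvss
  rot[5] = zu$wvsst
  rot[6] = u$wvsstz
  rot[7] = $wvsstzu
Sorted (with $ < everything):
  sorted[0] = $wvsstzu
  sorted[1] = sstzu$wv
  sorted[2] = stzu$wvs
  sorted[3] = tzu$wvss
  sorted[4] = u$wvsstz
  sorted[5] = vsstzu$w
  sorted[6] = wvsstzu$
  sorted[7] = zu$wvsst
sorted[7] = zu$wvsst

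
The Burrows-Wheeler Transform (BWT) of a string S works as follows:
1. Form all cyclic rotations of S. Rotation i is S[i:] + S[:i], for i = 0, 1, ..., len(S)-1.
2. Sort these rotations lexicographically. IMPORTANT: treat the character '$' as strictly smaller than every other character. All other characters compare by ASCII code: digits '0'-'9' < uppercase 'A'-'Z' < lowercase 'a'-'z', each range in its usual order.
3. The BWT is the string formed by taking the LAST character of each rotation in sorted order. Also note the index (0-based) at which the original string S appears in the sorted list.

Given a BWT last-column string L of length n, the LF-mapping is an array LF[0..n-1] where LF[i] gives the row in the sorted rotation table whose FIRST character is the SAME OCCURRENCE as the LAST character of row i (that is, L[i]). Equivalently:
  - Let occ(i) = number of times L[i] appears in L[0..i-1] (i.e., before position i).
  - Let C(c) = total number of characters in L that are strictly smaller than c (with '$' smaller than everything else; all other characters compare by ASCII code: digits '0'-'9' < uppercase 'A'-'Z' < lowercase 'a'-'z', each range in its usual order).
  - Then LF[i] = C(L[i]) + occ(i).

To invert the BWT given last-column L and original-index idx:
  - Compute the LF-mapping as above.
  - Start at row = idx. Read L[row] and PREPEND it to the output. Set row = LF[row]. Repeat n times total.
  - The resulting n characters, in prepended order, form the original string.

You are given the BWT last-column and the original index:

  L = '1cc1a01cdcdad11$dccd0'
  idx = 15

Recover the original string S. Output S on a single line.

LF mapping: 3 10 11 4 8 1 5 12 16 13 17 9 18 6 7 0 19 14 15 20 2
Walk LF starting at row 15, prepending L[row]:
  step 1: row=15, L[15]='$', prepend. Next row=LF[15]=0
  step 2: row=0, L[0]='1', prepend. Next row=LF[0]=3
  step 3: row=3, L[3]='1', prepend. Next row=LF[3]=4
  step 4: row=4, L[4]='a', prepend. Next row=LF[4]=8
  step 5: row=8, L[8]='d', prepend. Next row=LF[8]=16
  step 6: row=16, L[16]='d', prepend. Next row=LF[16]=19
  step 7: row=19, L[19]='d', prepend. Next row=LF[19]=20
  step 8: row=20, L[20]='0', prepend. Next row=LF[20]=2
  step 9: row=2, L[2]='c', prepend. Next row=LF[2]=11
  step 10: row=11, L[11]='a', prepend. Next row=LF[11]=9
  step 11: row=9, L[9]='c', prepend. Next row=LF[9]=13
  step 12: row=13, L[13]='1', prepend. Next row=LF[13]=6
  step 13: row=6, L[6]='1', prepend. Next row=LF[6]=5
  step 14: row=5, L[5]='0', prepend. Next row=LF[5]=1
  step 15: row=1, L[1]='c', prepend. Next row=LF[1]=10
  step 16: row=10, L[10]='d', prepend. Next row=LF[10]=17
  step 17: row=17, L[17]='c', prepend. Next row=LF[17]=14
  step 18: row=14, L[14]='1', prepend. Next row=LF[14]=7
  step 19: row=7, L[7]='c', prepend. Next row=LF[7]=12
  step 20: row=12, L[12]='d', prepend. Next row=LF[12]=18
  step 21: row=18, L[18]='c', prepend. Next row=LF[18]=15
Reversed output: cdc1cdc011cac0ddda11$

Answer: cdc1cdc011cac0ddda11$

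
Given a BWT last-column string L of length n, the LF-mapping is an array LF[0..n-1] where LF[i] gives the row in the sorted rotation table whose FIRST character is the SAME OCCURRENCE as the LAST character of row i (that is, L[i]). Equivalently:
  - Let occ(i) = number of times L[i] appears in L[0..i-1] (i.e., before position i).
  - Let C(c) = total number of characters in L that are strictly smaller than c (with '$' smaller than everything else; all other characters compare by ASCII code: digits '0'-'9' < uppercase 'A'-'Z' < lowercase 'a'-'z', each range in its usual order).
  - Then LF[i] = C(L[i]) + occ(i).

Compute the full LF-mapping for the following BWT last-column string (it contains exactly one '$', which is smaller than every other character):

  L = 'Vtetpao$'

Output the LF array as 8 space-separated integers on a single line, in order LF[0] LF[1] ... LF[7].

Answer: 1 6 3 7 5 2 4 0

Derivation:
Char counts: '$':1, 'V':1, 'a':1, 'e':1, 'o':1, 'p':1, 't':2
C (first-col start): C('$')=0, C('V')=1, C('a')=2, C('e')=3, C('o')=4, C('p')=5, C('t')=6
L[0]='V': occ=0, LF[0]=C('V')+0=1+0=1
L[1]='t': occ=0, LF[1]=C('t')+0=6+0=6
L[2]='e': occ=0, LF[2]=C('e')+0=3+0=3
L[3]='t': occ=1, LF[3]=C('t')+1=6+1=7
L[4]='p': occ=0, LF[4]=C('p')+0=5+0=5
L[5]='a': occ=0, LF[5]=C('a')+0=2+0=2
L[6]='o': occ=0, LF[6]=C('o')+0=4+0=4
L[7]='$': occ=0, LF[7]=C('$')+0=0+0=0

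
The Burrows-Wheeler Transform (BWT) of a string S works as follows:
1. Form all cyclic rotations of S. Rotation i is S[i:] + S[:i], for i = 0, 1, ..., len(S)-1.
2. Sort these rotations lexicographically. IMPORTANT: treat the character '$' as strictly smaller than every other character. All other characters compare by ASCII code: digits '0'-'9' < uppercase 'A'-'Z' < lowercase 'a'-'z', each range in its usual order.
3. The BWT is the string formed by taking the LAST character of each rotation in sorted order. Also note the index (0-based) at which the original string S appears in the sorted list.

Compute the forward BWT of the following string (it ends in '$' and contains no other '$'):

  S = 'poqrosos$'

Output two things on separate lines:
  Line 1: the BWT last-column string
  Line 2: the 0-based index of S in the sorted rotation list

Answer: spsr$oqoo
4

Derivation:
All 9 rotations (rotation i = S[i:]+S[:i]):
  rot[0] = poqrosos$
  rot[1] = oqrosos$p
  rot[2] = qrosos$po
  rot[3] = rosos$poq
  rot[4] = osos$poqr
  rot[5] = sos$poqro
  rot[6] = os$poqros
  rot[7] = s$poqroso
  rot[8] = $poqrosos
Sorted (with $ < everything):
  sorted[0] = $poqrosos  (last char: 's')
  sorted[1] = oqrosos$p  (last char: 'p')
  sorted[2] = os$poqros  (last char: 's')
  sorted[3] = osos$poqr  (last char: 'r')
  sorted[4] = poqrosos$  (last char: '$')
  sorted[5] = qrosos$po  (last char: 'o')
  sorted[6] = rosos$poq  (last char: 'q')
  sorted[7] = s$poqroso  (last char: 'o')
  sorted[8] = sos$poqro  (last char: 'o')
Last column: spsr$oqoo
Original string S is at sorted index 4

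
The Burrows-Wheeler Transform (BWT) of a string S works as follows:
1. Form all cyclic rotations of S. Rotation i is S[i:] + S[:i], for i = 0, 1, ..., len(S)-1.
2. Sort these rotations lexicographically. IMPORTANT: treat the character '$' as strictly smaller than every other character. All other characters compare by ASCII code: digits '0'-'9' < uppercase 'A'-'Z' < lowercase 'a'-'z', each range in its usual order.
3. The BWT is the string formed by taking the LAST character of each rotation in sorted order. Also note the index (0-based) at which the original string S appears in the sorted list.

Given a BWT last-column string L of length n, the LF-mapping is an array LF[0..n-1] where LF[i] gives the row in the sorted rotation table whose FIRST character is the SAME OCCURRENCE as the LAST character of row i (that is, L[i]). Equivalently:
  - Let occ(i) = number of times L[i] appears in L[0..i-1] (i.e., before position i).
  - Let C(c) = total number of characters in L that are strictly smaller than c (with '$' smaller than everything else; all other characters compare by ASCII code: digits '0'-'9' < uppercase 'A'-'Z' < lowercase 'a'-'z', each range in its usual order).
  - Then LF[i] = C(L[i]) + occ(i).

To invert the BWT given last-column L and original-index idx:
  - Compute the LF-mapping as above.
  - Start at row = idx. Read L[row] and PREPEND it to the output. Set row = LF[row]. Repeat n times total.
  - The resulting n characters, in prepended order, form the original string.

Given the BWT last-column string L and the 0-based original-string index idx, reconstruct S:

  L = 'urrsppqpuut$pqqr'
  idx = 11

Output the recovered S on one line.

Answer: spqurpptrurpqqu$

Derivation:
LF mapping: 13 8 9 11 1 2 5 3 14 15 12 0 4 6 7 10
Walk LF starting at row 11, prepending L[row]:
  step 1: row=11, L[11]='$', prepend. Next row=LF[11]=0
  step 2: row=0, L[0]='u', prepend. Next row=LF[0]=13
  step 3: row=13, L[13]='q', prepend. Next row=LF[13]=6
  step 4: row=6, L[6]='q', prepend. Next row=LF[6]=5
  step 5: row=5, L[5]='p', prepend. Next row=LF[5]=2
  step 6: row=2, L[2]='r', prepend. Next row=LF[2]=9
  step 7: row=9, L[9]='u', prepend. Next row=LF[9]=15
  step 8: row=15, L[15]='r', prepend. Next row=LF[15]=10
  step 9: row=10, L[10]='t', prepend. Next row=LF[10]=12
  step 10: row=12, L[12]='p', prepend. Next row=LF[12]=4
  step 11: row=4, L[4]='p', prepend. Next row=LF[4]=1
  step 12: row=1, L[1]='r', prepend. Next row=LF[1]=8
  step 13: row=8, L[8]='u', prepend. Next row=LF[8]=14
  step 14: row=14, L[14]='q', prepend. Next row=LF[14]=7
  step 15: row=7, L[7]='p', prepend. Next row=LF[7]=3
  step 16: row=3, L[3]='s', prepend. Next row=LF[3]=11
Reversed output: spqurpptrurpqqu$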